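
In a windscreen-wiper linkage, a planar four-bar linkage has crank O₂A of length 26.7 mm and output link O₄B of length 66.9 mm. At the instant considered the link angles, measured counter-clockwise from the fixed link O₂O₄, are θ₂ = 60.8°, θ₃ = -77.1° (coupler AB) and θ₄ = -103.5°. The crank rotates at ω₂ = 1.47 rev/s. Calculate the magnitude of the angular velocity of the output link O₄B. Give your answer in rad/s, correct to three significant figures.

ω₂ = 9.236 rad/s (from 1.47 rev/s).
Differentiating the loop-closure r₂e^{iθ₂}+r₃e^{iθ₃}=r₁+r₄e^{iθ₄} gives r₂ω₂e^{iθ₂}+r₃ω₃e^{iθ₃}=r₄ω₄e^{iθ₄}.
Eliminating the other unknown: ω₄ = r₂ω₂ sin(θ₂−θ₃) / [r₄ sin(θ₄−θ₃)].
Numerator sine = +0.67043; denominator sine = -0.44464.
Result = 0.0267·9.236·(+0.67043) / (0.0669·(-0.44464)) = -5.5581 rad/s; magnitude 5.5581 rad/s.

5.56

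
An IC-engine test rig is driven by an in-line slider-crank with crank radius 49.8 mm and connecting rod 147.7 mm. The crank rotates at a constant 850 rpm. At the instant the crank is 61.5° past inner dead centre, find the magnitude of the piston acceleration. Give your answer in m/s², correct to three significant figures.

115

ω = 2π·850/60 = 89.01 rad/s
x(θ) = r cosθ + √(L² − r² sin²θ); with ω constant, a = ω²·d²x/dθ².
d²x/dθ² = −r cosθ − r²(cos2θ)/√u − r⁴ sin²2θ/(4u^{3/2}),  u = L² − r² sin²θ = 0.0198999 m².
Substituting r = 0.0498 m, L = 0.1477 m, θ = 61.5°: d²x/dθ² = -0.014573 m.
a = ω²·d²x/dθ² = (89.01)²·(-0.014573) = -115.46 m/s²;  |a| = 115.46 m/s².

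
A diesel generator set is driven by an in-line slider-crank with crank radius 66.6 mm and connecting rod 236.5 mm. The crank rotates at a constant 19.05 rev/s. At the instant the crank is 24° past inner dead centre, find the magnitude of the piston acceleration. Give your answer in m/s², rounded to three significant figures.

ω = 2π·19.1 = 119.7 rad/s
x(θ) = r cosθ + √(L² − r² sin²θ); with ω constant, a = ω²·d²x/dθ².
d²x/dθ² = −r cosθ − r²(cos2θ)/√u − r⁴ sin²2θ/(4u^{3/2}),  u = L² − r² sin²θ = 0.0551985 m².
Substituting r = 0.0666 m, L = 0.2365 m, θ = 24°: d²x/dθ² = -0.073684 m.
a = ω²·d²x/dθ² = (119.7)²·(-0.073684) = -1055.7 m/s²;  |a| = 1055.7 m/s².

1060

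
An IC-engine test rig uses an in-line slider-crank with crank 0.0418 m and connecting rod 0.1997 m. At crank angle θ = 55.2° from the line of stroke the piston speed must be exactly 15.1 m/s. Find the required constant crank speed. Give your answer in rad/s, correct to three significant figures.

392

For an in-line slider-crank, |v_piston| = rω|sinθ|·[1 + r cosθ/√(L² − r² sin²θ)].
With r = 0.0418 m, L = 0.1997 m, θ = 55.2°: the bracketed kinematic factor |dx/dθ| = 0.038486 m.
ω = v/|dx/dθ| = 15.1/0.038486 = 392.35 rad/s.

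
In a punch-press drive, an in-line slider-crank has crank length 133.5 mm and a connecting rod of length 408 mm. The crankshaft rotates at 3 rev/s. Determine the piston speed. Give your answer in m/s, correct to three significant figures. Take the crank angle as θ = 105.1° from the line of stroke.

2.21

ω = 2π·3 = 18.85 rad/s
For an in-line slider-crank, x = r cosθ + √(L² − r² sin²θ), so v = −rω sinθ·[1 + r cosθ/√(L² − r² sin²θ)].
With r = 0.1335 m, L = 0.408 m, θ = 105.1°: √(L² − r² sin²θ) = 0.38711 m.
v = −0.1335·18.85·0.96547·[1 + 0.1335·-0.26050/0.38711] = -2.2113 m/s.
|v| = 2.2113 m/s.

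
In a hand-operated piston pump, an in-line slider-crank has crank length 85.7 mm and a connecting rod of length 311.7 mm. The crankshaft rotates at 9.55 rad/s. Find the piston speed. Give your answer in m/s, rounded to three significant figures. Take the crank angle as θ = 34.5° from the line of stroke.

ω = 9.55 rad/s
For an in-line slider-crank, x = r cosθ + √(L² − r² sin²θ), so v = −rω sinθ·[1 + r cosθ/√(L² − r² sin²θ)].
With r = 0.0857 m, L = 0.3117 m, θ = 34.5°: √(L² − r² sin²θ) = 0.3079 m.
v = −0.0857·9.55·0.56641·[1 + 0.0857·0.82413/0.3079] = -0.5699 m/s.
|v| = 0.5699 m/s.

0.570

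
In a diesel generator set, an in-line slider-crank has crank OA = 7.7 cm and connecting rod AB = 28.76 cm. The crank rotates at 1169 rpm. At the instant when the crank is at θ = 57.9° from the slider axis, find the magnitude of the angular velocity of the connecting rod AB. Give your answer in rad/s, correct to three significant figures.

ω = 122.4 rad/s (converted from 1169 rpm).
The rod makes angle φ with the slider axis where L sinφ = r sinθ; differentiating, L cosφ·φ̇ = r ω cosθ.
L cosφ = √(L² − r² sin²θ) = 0.28011 m.
|ω_rod| = r ω |cosθ| / √(L² − r² sin²θ) = 0.077·122.4·0.53140/0.28011 = 17.883 rad/s.

17.9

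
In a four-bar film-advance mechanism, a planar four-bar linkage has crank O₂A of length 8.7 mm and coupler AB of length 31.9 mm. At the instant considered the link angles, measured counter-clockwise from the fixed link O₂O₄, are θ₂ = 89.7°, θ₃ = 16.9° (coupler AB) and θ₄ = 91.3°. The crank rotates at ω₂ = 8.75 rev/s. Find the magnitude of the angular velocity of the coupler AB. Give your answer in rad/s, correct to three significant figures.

0.435

ω₂ = 54.98 rad/s (from 8.75 rev/s).
Differentiating the loop-closure r₂e^{iθ₂}+r₃e^{iθ₃}=r₁+r₄e^{iθ₄} gives r₂ω₂e^{iθ₂}+r₃ω₃e^{iθ₃}=r₄ω₄e^{iθ₄}.
Eliminating the other unknown: ω₃ = r₂ω₂ sin(θ₄−θ₂) / [r₃ sin(θ₃−θ₄)].
Numerator sine = +0.02792; denominator sine = -0.96316.
Result = 0.0087·54.98·(+0.02792) / (0.0319·(-0.96316)) = -0.43467 rad/s; magnitude 0.43467 rad/s.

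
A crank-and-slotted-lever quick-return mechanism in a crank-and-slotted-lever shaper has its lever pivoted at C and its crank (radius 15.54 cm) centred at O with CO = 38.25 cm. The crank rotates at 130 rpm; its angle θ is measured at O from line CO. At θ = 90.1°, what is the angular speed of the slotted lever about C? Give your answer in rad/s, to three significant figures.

ω = 13.61 rad/s (from 130 rpm).
Crank pin A relative to C: A = (d + r cosθ, r sinθ); lever angle φ = atan2(r sinθ, d + r cosθ).
Differentiating tanφ: φ̇ = rω(d cosθ + r)/(d² + r² + 2dr cosθ).
d² + r² + 2dr cosθ = |CA|² = 0.170248 m²;  d cosθ + r = +0.15473 m.
|ω_lever| = |0.1554·13.61·+0.15473| / 0.170248 = 1.9227 rad/s.

1.92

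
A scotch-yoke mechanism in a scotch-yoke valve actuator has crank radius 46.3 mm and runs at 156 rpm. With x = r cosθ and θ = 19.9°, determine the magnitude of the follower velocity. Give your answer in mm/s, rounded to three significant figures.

257

ω = 16.34 rad/s (from 156 rpm).
x = r cosθ ⇒ ẋ = −rω sinθ.
|v| = rω|sinθ| = 0.0463·16.34·|sin 19.9°| = 0.25745 m/s = 257.45 mm/s.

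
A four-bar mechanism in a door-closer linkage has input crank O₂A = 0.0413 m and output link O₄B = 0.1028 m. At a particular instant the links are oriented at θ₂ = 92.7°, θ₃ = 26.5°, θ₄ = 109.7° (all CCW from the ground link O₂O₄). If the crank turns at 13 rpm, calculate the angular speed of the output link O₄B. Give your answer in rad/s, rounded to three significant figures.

ω₂ = 1.361 rad/s (from 13 rpm).
Differentiating the loop-closure r₂e^{iθ₂}+r₃e^{iθ₃}=r₁+r₄e^{iθ₄} gives r₂ω₂e^{iθ₂}+r₃ω₃e^{iθ₃}=r₄ω₄e^{iθ₄}.
Eliminating the other unknown: ω₄ = r₂ω₂ sin(θ₂−θ₃) / [r₄ sin(θ₄−θ₃)].
Numerator sine = +0.91496; denominator sine = +0.99297.
Result = 0.0413·1.361·(+0.91496) / (0.1028·(+0.99297)) = +0.50396 rad/s; magnitude 0.50396 rad/s.

0.504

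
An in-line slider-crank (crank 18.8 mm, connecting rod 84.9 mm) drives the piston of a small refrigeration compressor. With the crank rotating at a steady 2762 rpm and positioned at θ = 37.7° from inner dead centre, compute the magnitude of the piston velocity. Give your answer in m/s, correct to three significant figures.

ω = 2π·2762/60 = 289.2 rad/s
For an in-line slider-crank, x = r cosθ + √(L² − r² sin²θ), so v = −rω sinθ·[1 + r cosθ/√(L² − r² sin²θ)].
With r = 0.0188 m, L = 0.0849 m, θ = 37.7°: √(L² − r² sin²θ) = 0.084118 m.
v = −0.0188·289.2·0.61153·[1 + 0.0188·0.79122/0.084118] = -3.9133 m/s.
|v| = 3.9133 m/s.

3.91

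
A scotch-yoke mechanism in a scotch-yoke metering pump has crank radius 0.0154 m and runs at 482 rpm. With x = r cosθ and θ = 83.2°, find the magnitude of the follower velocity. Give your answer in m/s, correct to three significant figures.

ω = 50.47 rad/s (from 482 rpm).
x = r cosθ ⇒ ẋ = −rω sinθ.
|v| = rω|sinθ| = 0.0154·50.47·|sin 83.2°| = 0.77185 m/s.

0.772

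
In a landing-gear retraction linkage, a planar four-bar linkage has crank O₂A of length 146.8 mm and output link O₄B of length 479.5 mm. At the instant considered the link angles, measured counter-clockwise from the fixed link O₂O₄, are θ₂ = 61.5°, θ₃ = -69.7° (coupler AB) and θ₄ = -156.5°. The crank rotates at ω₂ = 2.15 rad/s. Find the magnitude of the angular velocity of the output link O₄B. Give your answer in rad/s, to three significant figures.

ω₂ = 2.15 rad/s
Differentiating the loop-closure r₂e^{iθ₂}+r₃e^{iθ₃}=r₁+r₄e^{iθ₄} gives r₂ω₂e^{iθ₂}+r₃ω₃e^{iθ₃}=r₄ω₄e^{iθ₄}.
Eliminating the other unknown: ω₄ = r₂ω₂ sin(θ₂−θ₃) / [r₄ sin(θ₄−θ₃)].
Numerator sine = +0.75241; denominator sine = -0.99844.
Result = 0.1468·2.15·(+0.75241) / (0.4795·(-0.99844)) = -0.49603 rad/s; magnitude 0.49603 rad/s.

0.496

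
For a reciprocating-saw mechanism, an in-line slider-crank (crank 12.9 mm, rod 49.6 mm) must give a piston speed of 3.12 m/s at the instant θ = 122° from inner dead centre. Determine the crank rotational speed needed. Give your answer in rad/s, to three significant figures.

332

For an in-line slider-crank, |v_piston| = rω|sinθ|·[1 + r cosθ/√(L² − r² sin²θ)].
With r = 0.0129 m, L = 0.0496 m, θ = 122°: the bracketed kinematic factor |dx/dθ| = 0.009394 m.
ω = v/|dx/dθ| = 3.12/0.009394 = 332.13 rad/s.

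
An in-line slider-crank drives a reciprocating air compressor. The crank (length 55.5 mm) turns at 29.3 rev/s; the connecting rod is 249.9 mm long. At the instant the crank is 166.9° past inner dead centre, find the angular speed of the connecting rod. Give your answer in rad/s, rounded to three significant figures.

39.9

ω = 184.1 rad/s (converted from 29.3 rev/s).
The rod makes angle φ with the slider axis where L sinφ = r sinθ; differentiating, L cosφ·φ̇ = r ω cosθ.
L cosφ = √(L² − r² sin²θ) = 0.24958 m.
|ω_rod| = r ω |cosθ| / √(L² − r² sin²θ) = 0.0555·184.1·0.97398/0.24958 = 39.872 rad/s.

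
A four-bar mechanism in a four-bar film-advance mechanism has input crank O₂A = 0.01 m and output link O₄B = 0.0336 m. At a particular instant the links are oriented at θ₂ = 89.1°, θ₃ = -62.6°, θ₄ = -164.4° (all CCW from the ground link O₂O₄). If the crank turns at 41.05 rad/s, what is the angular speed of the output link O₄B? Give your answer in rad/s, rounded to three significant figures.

5.92

ω₂ = 41.05 rad/s
Differentiating the loop-closure r₂e^{iθ₂}+r₃e^{iθ₃}=r₁+r₄e^{iθ₄} gives r₂ω₂e^{iθ₂}+r₃ω₃e^{iθ₃}=r₄ω₄e^{iθ₄}.
Eliminating the other unknown: ω₄ = r₂ω₂ sin(θ₂−θ₃) / [r₄ sin(θ₄−θ₃)].
Numerator sine = +0.47409; denominator sine = -0.97887.
Result = 0.01·41.05·(+0.47409) / (0.0336·(-0.97887)) = -5.9171 rad/s; magnitude 5.9171 rad/s.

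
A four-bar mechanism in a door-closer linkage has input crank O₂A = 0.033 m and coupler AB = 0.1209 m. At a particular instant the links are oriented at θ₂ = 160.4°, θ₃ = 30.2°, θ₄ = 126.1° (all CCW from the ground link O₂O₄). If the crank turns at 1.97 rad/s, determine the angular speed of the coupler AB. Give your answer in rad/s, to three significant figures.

ω₂ = 1.97 rad/s
Differentiating the loop-closure r₂e^{iθ₂}+r₃e^{iθ₃}=r₁+r₄e^{iθ₄} gives r₂ω₂e^{iθ₂}+r₃ω₃e^{iθ₃}=r₄ω₄e^{iθ₄}.
Eliminating the other unknown: ω₃ = r₂ω₂ sin(θ₄−θ₂) / [r₃ sin(θ₃−θ₄)].
Numerator sine = -0.56353; denominator sine = -0.99470.
Result = 0.033·1.97·(-0.56353) / (0.1209·(-0.99470)) = +0.30463 rad/s; magnitude 0.30463 rad/s.

0.305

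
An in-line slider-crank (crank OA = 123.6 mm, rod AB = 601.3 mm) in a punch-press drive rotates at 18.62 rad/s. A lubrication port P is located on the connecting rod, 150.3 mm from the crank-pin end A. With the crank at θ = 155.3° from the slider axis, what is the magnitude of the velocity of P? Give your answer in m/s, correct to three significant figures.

ω = 18.62 rad/s.  Crank-pin speed |V_A| = rω = 2.3014 m/s, perpendicular to OA.
Rod angle: sinφ = −(r/L) sinθ ⇒ φ = -4.927°; ω_rod = −rω cosθ/√(L²−r²sin²θ) = +3.4901 rad/s.
V_P = V_A + ω_rod × AP, with AP = 0.1503 m along the rod.
Components: V_Px = −rω sinθ − a·ω_rod·sinφ = -0.91664 m/s;  V_Py = rω cosθ + a·ω_rod·cosφ = -1.5682 m/s.
|V_P| = √(V_Px² + V_Py²) = 1.8165 m/s.

1.82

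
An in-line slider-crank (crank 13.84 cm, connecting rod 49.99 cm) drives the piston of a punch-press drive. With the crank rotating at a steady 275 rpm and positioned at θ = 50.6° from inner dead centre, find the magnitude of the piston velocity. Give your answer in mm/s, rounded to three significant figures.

3630

ω = 2π·275/60 = 28.8 rad/s
For an in-line slider-crank, x = r cosθ + √(L² − r² sin²θ), so v = −rω sinθ·[1 + r cosθ/√(L² − r² sin²θ)].
With r = 0.1384 m, L = 0.4999 m, θ = 50.6°: √(L² − r² sin²θ) = 0.48833 m.
v = −0.1384·28.8·0.77273·[1 + 0.1384·0.63473/0.48833] = -3.6339 m/s.
|v| = 3.6339 m/s = 3633.9 mm/s.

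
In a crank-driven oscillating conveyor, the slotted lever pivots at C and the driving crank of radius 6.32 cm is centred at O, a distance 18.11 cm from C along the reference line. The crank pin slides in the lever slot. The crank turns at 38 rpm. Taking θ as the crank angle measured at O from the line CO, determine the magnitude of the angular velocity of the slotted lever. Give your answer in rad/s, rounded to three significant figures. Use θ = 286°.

0.660

ω = 3.979 rad/s (from 38 rpm).
Crank pin A relative to C: A = (d + r cosθ, r sinθ); lever angle φ = atan2(r sinθ, d + r cosθ).
Differentiating tanφ: φ̇ = rω(d cosθ + r)/(d² + r² + 2dr cosθ).
d² + r² + 2dr cosθ = |CA|² = 0.0431011 m²;  d cosθ + r = +0.11312 m.
|ω_lever| = |0.0632·3.979·+0.11312| / 0.0431011 = 0.66004 rad/s.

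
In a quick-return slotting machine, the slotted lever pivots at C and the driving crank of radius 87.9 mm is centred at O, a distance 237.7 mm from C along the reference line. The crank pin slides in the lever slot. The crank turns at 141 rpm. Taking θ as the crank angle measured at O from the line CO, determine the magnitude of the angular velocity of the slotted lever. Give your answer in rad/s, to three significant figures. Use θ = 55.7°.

ω = 14.77 rad/s (from 141 rpm).
Crank pin A relative to C: A = (d + r cosθ, r sinθ); lever angle φ = atan2(r sinθ, d + r cosθ).
Differentiating tanφ: φ̇ = rω(d cosθ + r)/(d² + r² + 2dr cosθ).
d² + r² + 2dr cosθ = |CA|² = 0.0877761 m²;  d cosθ + r = +0.22185 m.
|ω_lever| = |0.0879·14.77·+0.22185| / 0.0877761 = 3.2803 rad/s.

3.28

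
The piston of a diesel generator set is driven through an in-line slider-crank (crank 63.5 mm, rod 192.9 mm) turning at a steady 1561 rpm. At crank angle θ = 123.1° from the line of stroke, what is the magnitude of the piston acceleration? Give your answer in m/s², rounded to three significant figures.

1150

ω = 2π·1561/60 = 163.5 rad/s
x(θ) = r cosθ + √(L² − r² sin²θ); with ω constant, a = ω²·d²x/dθ².
d²x/dθ² = −r cosθ − r²(cos2θ)/√u − r⁴ sin²2θ/(4u^{3/2}),  u = L² − r² sin²θ = 0.0343807 m².
Substituting r = 0.0635 m, L = 0.1929 m, θ = 123.1°: d²x/dθ² = +0.042919 m.
a = ω²·d²x/dθ² = (163.5)²·(+0.042919) = +1146.9 m/s²;  |a| = 1146.9 m/s².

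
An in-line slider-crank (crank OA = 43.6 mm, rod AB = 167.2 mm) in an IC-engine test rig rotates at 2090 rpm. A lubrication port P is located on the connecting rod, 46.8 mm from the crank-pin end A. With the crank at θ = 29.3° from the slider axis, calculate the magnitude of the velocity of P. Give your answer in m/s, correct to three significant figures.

ω = 218.9 rad/s.  Crank-pin speed |V_A| = rω = 9.5425 m/s, perpendicular to OA.
Rod angle: sinφ = −(r/L) sinθ ⇒ φ = -7.332°; ω_rod = −rω cosθ/√(L²−r²sin²θ) = -50.181 rad/s.
V_P = V_A + ω_rod × AP, with AP = 0.0468 m along the rod.
Components: V_Px = −rω sinθ − a·ω_rod·sinφ = -4.9696 m/s;  V_Py = rω cosθ + a·ω_rod·cosφ = +5.9924 m/s.
|V_P| = √(V_Px² + V_Py²) = 7.785 m/s.

7.79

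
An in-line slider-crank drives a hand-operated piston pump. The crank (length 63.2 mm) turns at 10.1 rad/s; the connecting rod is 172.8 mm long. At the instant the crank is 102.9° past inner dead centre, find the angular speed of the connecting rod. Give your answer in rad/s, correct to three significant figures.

0.883

ω = 10.1 rad/s
The rod makes angle φ with the slider axis where L sinφ = r sinθ; differentiating, L cosφ·φ̇ = r ω cosθ.
L cosφ = √(L² − r² sin²θ) = 0.16145 m.
|ω_rod| = r ω |cosθ| / √(L² − r² sin²θ) = 0.0632·10.1·0.22325/0.16145 = 0.88268 rad/s.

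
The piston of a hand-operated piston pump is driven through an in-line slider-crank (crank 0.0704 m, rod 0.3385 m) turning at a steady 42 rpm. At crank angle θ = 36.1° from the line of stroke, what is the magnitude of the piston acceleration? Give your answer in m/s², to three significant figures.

ω = 2π·42/60 = 4.398 rad/s
x(θ) = r cosθ + √(L² − r² sin²θ); with ω constant, a = ω²·d²x/dθ².
d²x/dθ² = −r cosθ − r²(cos2θ)/√u − r⁴ sin²2θ/(4u^{3/2}),  u = L² − r² sin²θ = 0.112862 m².
Substituting r = 0.0704 m, L = 0.3385 m, θ = 36.1°: d²x/dθ² = -0.061539 m.
a = ω²·d²x/dθ² = (4.398)²·(-0.061539) = -1.1904 m/s²;  |a| = 1.1904 m/s².

1.19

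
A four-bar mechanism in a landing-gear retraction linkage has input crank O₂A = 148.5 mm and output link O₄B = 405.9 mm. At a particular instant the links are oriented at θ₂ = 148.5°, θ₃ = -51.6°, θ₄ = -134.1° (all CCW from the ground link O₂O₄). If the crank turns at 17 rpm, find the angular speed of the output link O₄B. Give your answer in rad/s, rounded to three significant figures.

ω₂ = 1.78 rad/s (from 17 rpm).
Differentiating the loop-closure r₂e^{iθ₂}+r₃e^{iθ₃}=r₁+r₄e^{iθ₄} gives r₂ω₂e^{iθ₂}+r₃ω₃e^{iθ₃}=r₄ω₄e^{iθ₄}.
Eliminating the other unknown: ω₄ = r₂ω₂ sin(θ₂−θ₃) / [r₄ sin(θ₄−θ₃)].
Numerator sine = -0.34366; denominator sine = -0.99144.
Result = 0.1485·1.78·(-0.34366) / (0.4059·(-0.99144)) = +0.22576 rad/s; magnitude 0.22576 rad/s.

0.226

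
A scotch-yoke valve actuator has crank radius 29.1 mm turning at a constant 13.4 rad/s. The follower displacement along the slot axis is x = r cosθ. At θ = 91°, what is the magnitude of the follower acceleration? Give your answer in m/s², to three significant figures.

0.0912

ω = 13.4 rad/s
x = r cosθ ⇒ ẍ = −rω² cosθ (ω constant).
|a| = rω²|cosθ| = 0.0291·(13.4)²·|cos 91°| = 0.091192 m/s².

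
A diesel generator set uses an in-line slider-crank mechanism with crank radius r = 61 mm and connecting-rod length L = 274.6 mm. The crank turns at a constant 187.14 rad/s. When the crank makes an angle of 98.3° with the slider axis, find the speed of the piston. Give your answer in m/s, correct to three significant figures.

ω = 187.1 rad/s
For an in-line slider-crank, x = r cosθ + √(L² − r² sin²θ), so v = −rω sinθ·[1 + r cosθ/√(L² − r² sin²θ)].
With r = 0.061 m, L = 0.2746 m, θ = 98.3°: √(L² − r² sin²θ) = 0.26788 m.
v = −0.061·187.1·0.98953·[1 + 0.061·-0.14436/0.26788] = -10.925 m/s.
|v| = 10.925 m/s.

10.9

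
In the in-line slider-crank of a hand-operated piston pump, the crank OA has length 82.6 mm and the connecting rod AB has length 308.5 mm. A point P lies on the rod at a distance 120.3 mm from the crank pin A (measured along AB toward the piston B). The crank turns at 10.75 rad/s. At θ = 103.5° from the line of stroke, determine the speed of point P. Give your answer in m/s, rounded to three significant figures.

0.851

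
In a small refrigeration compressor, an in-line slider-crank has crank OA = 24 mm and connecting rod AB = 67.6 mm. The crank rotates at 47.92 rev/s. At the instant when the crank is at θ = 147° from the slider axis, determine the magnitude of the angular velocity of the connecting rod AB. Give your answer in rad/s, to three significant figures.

91.4

ω = 301.1 rad/s (converted from 47.92 rev/s).
The rod makes angle φ with the slider axis where L sinφ = r sinθ; differentiating, L cosφ·φ̇ = r ω cosθ.
L cosφ = √(L² − r² sin²θ) = 0.066324 m.
|ω_rod| = r ω |cosθ| / √(L² − r² sin²θ) = 0.024·301.1·0.83867/0.066324 = 91.375 rad/s.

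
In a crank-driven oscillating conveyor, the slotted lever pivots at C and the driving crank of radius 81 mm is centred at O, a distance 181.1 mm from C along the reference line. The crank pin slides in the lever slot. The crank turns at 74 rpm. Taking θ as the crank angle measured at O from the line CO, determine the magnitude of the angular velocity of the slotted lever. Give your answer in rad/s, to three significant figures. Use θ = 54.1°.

2.08

ω = 7.749 rad/s (from 74 rpm).
Crank pin A relative to C: A = (d + r cosθ, r sinθ); lever angle φ = atan2(r sinθ, d + r cosθ).
Differentiating tanφ: φ̇ = rω(d cosθ + r)/(d² + r² + 2dr cosθ).
d² + r² + 2dr cosθ = |CA|² = 0.0565613 m²;  d cosθ + r = +0.18719 m.
|ω_lever| = |0.081·7.749·+0.18719| / 0.0565613 = 2.0774 rad/s.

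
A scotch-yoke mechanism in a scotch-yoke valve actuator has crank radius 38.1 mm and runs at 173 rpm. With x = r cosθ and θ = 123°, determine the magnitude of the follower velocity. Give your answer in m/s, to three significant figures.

ω = 18.12 rad/s (from 173 rpm).
x = r cosθ ⇒ ẋ = −rω sinθ.
|v| = rω|sinθ| = 0.0381·18.12·|sin 123°| = 0.57888 m/s.

0.579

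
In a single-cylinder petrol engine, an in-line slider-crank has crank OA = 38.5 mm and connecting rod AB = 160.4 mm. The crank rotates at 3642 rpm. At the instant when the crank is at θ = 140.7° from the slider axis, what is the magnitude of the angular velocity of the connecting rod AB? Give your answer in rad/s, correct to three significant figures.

ω = 381.4 rad/s (converted from 3642 rpm).
The rod makes angle φ with the slider axis where L sinφ = r sinθ; differentiating, L cosφ·φ̇ = r ω cosθ.
L cosφ = √(L² − r² sin²θ) = 0.15854 m.
|ω_rod| = r ω |cosθ| / √(L² − r² sin²θ) = 0.0385·381.4·0.77384/0.15854 = 71.673 rad/s.

71.7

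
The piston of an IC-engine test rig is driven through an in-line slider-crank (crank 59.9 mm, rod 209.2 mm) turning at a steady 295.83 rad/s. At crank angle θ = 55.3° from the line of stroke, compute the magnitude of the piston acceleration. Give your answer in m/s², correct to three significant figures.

2470

ω = 295.8 rad/s
x(θ) = r cosθ + √(L² − r² sin²θ); with ω constant, a = ω²·d²x/dθ².
d²x/dθ² = −r cosθ − r²(cos2θ)/√u − r⁴ sin²2θ/(4u^{3/2}),  u = L² − r² sin²θ = 0.0413394 m².
Substituting r = 0.0599 m, L = 0.2092 m, θ = 55.3°: d²x/dθ² = -0.028226 m.
a = ω²·d²x/dθ² = (295.8)²·(-0.028226) = -2470.2 m/s²;  |a| = 2470.2 m/s².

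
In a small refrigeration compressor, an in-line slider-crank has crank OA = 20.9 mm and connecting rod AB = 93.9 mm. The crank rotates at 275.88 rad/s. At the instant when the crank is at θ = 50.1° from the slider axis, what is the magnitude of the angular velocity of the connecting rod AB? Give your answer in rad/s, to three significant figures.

40.0

ω = 275.9 rad/s
The rod makes angle φ with the slider axis where L sinφ = r sinθ; differentiating, L cosφ·φ̇ = r ω cosθ.
L cosφ = √(L² − r² sin²θ) = 0.092521 m.
|ω_rod| = r ω |cosθ| / √(L² − r² sin²θ) = 0.0209·275.9·0.64145/0.092521 = 39.975 rad/s.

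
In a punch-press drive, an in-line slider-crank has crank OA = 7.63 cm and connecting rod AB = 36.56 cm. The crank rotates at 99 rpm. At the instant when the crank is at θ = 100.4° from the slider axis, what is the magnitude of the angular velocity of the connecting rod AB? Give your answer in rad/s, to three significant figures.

0.399

ω = 10.37 rad/s (converted from 99 rpm).
The rod makes angle φ with the slider axis where L sinφ = r sinθ; differentiating, L cosφ·φ̇ = r ω cosθ.
L cosφ = √(L² − r² sin²θ) = 0.35781 m.
|ω_rod| = r ω |cosθ| / √(L² − r² sin²θ) = 0.0763·10.37·0.18052/0.35781 = 0.39907 rad/s.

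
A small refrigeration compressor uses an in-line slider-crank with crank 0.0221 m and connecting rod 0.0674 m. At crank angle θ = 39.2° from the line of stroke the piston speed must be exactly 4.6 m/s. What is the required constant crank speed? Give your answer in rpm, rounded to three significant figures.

2500

For an in-line slider-crank, |v_piston| = rω|sinθ|·[1 + r cosθ/√(L² − r² sin²θ)].
With r = 0.0221 m, L = 0.0674 m, θ = 39.2°: the bracketed kinematic factor |dx/dθ| = 0.017596 m.
ω = v/|dx/dθ| = 4.6/0.017596 = 261.43 rad/s.
N = 60ω/(2π) = 2496.4 rpm.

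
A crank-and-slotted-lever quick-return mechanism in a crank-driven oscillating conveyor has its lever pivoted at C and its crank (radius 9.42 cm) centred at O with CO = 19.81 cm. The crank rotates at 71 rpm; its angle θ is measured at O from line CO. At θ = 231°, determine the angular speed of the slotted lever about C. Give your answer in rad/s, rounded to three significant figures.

ω = 7.435 rad/s (from 71 rpm).
Crank pin A relative to C: A = (d + r cosθ, r sinθ); lever angle φ = atan2(r sinθ, d + r cosθ).
Differentiating tanφ: φ̇ = rω(d cosθ + r)/(d² + r² + 2dr cosθ).
d² + r² + 2dr cosθ = |CA|² = 0.0246297 m²;  d cosθ + r = -0.030468 m.
|ω_lever| = |0.0942·7.435·-0.030468| / 0.0246297 = 0.86642 rad/s.

0.866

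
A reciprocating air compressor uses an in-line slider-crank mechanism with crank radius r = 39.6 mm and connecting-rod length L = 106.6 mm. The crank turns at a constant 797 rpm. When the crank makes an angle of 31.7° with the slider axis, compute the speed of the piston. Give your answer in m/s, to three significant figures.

ω = 2π·797/60 = 83.46 rad/s
For an in-line slider-crank, x = r cosθ + √(L² − r² sin²θ), so v = −rω sinθ·[1 + r cosθ/√(L² − r² sin²θ)].
With r = 0.0396 m, L = 0.1066 m, θ = 31.7°: √(L² − r² sin²θ) = 0.10455 m.
v = −0.0396·83.46·0.52547·[1 + 0.0396·0.85081/0.10455] = -2.2964 m/s.
|v| = 2.2964 m/s.

2.30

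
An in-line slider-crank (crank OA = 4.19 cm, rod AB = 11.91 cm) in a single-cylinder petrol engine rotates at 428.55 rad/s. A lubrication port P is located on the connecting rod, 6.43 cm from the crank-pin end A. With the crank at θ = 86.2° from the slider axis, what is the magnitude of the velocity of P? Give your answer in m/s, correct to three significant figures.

18.2

ω = 428.6 rad/s.  Crank-pin speed |V_A| = rω = 17.956 m/s, perpendicular to OA.
Rod angle: sinφ = −(r/L) sinθ ⇒ φ = -20.550°; ω_rod = −rω cosθ/√(L²−r²sin²θ) = -10.671 rad/s.
V_P = V_A + ω_rod × AP, with AP = 0.0643 m along the rod.
Components: V_Px = −rω sinθ − a·ω_rod·sinφ = -18.158 m/s;  V_Py = rω cosθ + a·ω_rod·cosφ = +0.54755 m/s.
|V_P| = √(V_Px² + V_Py²) = 18.166 m/s.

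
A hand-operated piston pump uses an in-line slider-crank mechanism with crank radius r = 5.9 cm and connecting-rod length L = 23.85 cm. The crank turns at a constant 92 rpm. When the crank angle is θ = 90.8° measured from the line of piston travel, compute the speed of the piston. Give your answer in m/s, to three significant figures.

0.566

ω = 2π·92/60 = 9.634 rad/s
For an in-line slider-crank, x = r cosθ + √(L² − r² sin²θ), so v = −rω sinθ·[1 + r cosθ/√(L² − r² sin²θ)].
With r = 0.059 m, L = 0.2385 m, θ = 90.8°: √(L² − r² sin²θ) = 0.23109 m.
v = −0.059·9.634·0.99990·[1 + 0.059·-0.01396/0.23109] = -0.56634 m/s.
|v| = 0.56634 m/s.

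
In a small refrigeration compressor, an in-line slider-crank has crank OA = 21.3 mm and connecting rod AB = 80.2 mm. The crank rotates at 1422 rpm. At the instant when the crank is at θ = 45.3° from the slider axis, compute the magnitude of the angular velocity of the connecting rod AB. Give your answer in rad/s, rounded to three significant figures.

ω = 148.9 rad/s (converted from 1422 rpm).
The rod makes angle φ with the slider axis where L sinφ = r sinθ; differentiating, L cosφ·φ̇ = r ω cosθ.
L cosφ = √(L² − r² sin²θ) = 0.078758 m.
|ω_rod| = r ω |cosθ| / √(L² − r² sin²θ) = 0.0213·148.9·0.70339/0.078758 = 28.328 rad/s.

28.3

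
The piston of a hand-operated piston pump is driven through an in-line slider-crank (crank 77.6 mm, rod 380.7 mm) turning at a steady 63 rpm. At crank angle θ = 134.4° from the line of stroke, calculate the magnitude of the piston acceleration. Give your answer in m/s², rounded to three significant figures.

ω = 2π·63/60 = 6.597 rad/s
x(θ) = r cosθ + √(L² − r² sin²θ); with ω constant, a = ω²·d²x/dθ².
d²x/dθ² = −r cosθ − r²(cos2θ)/√u − r⁴ sin²2θ/(4u^{3/2}),  u = L² − r² sin²θ = 0.141859 m².
Substituting r = 0.0776 m, L = 0.3807 m, θ = 134.4°: d²x/dθ² = +0.054459 m.
a = ω²·d²x/dθ² = (6.597)²·(+0.054459) = +2.3703 m/s²;  |a| = 2.3703 m/s².

2.37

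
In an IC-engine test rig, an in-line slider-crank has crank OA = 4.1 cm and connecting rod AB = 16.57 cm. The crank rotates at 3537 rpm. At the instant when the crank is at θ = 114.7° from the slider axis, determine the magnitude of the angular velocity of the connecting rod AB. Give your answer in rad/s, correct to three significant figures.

39.3

ω = 370.4 rad/s (converted from 3537 rpm).
The rod makes angle φ with the slider axis where L sinφ = r sinθ; differentiating, L cosφ·φ̇ = r ω cosθ.
L cosφ = √(L² − r² sin²θ) = 0.16146 m.
|ω_rod| = r ω |cosθ| / √(L² − r² sin²θ) = 0.041·370.4·0.41787/0.16146 = 39.303 rad/s.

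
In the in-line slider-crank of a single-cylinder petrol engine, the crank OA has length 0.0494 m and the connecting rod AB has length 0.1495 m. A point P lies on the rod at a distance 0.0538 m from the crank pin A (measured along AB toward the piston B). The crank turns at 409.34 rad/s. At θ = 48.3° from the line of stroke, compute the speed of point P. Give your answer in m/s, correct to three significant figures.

ω = 409.3 rad/s.  Crank-pin speed |V_A| = rω = 20.221 m/s, perpendicular to OA.
Rod angle: sinφ = −(r/L) sinθ ⇒ φ = -14.283°; ω_rod = −rω cosθ/√(L²−r²sin²θ) = -92.849 rad/s.
V_P = V_A + ω_rod × AP, with AP = 0.0538 m along the rod.
Components: V_Px = −rω sinθ − a·ω_rod·sinφ = -16.33 m/s;  V_Py = rω cosθ + a·ω_rod·cosφ = +8.611 m/s.
|V_P| = √(V_Px² + V_Py²) = 18.462 m/s.

18.5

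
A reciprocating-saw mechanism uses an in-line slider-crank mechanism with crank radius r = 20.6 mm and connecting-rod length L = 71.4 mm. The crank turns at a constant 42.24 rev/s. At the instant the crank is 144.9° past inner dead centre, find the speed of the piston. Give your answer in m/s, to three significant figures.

ω = 2π·42.2 = 265.4 rad/s
For an in-line slider-crank, x = r cosθ + √(L² − r² sin²θ), so v = −rω sinθ·[1 + r cosθ/√(L² − r² sin²θ)].
With r = 0.0206 m, L = 0.0714 m, θ = 144.9°: √(L² − r² sin²θ) = 0.070411 m.
v = −0.0206·265.4·0.57501·[1 + 0.0206·-0.81815/0.070411] = -2.3912 m/s.
|v| = 2.3912 m/s.

2.39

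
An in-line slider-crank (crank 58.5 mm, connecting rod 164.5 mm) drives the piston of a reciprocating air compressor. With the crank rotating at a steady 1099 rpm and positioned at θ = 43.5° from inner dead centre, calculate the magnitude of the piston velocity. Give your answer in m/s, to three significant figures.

5.87

ω = 2π·1099/60 = 115.1 rad/s
For an in-line slider-crank, x = r cosθ + √(L² − r² sin²θ), so v = −rω sinθ·[1 + r cosθ/√(L² − r² sin²θ)].
With r = 0.0585 m, L = 0.1645 m, θ = 43.5°: √(L² − r² sin²θ) = 0.1595 m.
v = −0.0585·115.1·0.68835·[1 + 0.0585·0.72537/0.1595] = -5.8674 m/s.
|v| = 5.8674 m/s.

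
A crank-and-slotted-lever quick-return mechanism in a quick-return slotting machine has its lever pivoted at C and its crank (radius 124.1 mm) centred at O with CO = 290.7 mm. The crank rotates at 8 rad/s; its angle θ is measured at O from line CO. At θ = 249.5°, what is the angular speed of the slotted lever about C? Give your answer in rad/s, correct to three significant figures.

ω = 8 rad/s
Crank pin A relative to C: A = (d + r cosθ, r sinθ); lever angle φ = atan2(r sinθ, d + r cosθ).
Differentiating tanφ: φ̇ = rω(d cosθ + r)/(d² + r² + 2dr cosθ).
d² + r² + 2dr cosθ = |CA|² = 0.0746392 m²;  d cosθ + r = +0.022295 m.
|ω_lever| = |0.1241·8·+0.022295| / 0.0746392 = 0.29655 rad/s.

0.297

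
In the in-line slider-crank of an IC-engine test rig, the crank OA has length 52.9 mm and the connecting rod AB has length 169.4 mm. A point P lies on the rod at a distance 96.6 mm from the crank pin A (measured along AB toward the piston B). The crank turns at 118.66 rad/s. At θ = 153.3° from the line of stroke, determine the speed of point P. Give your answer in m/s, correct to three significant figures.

3.38

ω = 118.7 rad/s.  Crank-pin speed |V_A| = rω = 6.2771 m/s, perpendicular to OA.
Rod angle: sinφ = −(r/L) sinθ ⇒ φ = -8.066°; ω_rod = −rω cosθ/√(L²−r²sin²θ) = +33.435 rad/s.
V_P = V_A + ω_rod × AP, with AP = 0.0966 m along the rod.
Components: V_Px = −rω sinθ − a·ω_rod·sinφ = -2.3672 m/s;  V_Py = rω cosθ + a·ω_rod·cosφ = -2.41 m/s.
|V_P| = √(V_Px² + V_Py²) = 3.3781 m/s.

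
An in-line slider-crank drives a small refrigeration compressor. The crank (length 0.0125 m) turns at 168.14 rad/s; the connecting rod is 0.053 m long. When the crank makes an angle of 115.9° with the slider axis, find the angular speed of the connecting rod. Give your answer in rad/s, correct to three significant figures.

17.7

ω = 168.1 rad/s
The rod makes angle φ with the slider axis where L sinφ = r sinθ; differentiating, L cosφ·φ̇ = r ω cosθ.
L cosφ = √(L² − r² sin²θ) = 0.051793 m.
|ω_rod| = r ω |cosθ| / √(L² − r² sin²θ) = 0.0125·168.1·0.43680/0.051793 = 17.725 rad/s.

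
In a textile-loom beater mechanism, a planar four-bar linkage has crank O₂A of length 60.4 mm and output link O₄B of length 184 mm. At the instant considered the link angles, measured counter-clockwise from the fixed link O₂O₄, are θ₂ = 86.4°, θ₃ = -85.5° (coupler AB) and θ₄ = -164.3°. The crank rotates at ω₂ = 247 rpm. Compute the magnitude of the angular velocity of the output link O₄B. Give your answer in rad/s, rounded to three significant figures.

ω₂ = 25.87 rad/s (from 247 rpm).
Differentiating the loop-closure r₂e^{iθ₂}+r₃e^{iθ₃}=r₁+r₄e^{iθ₄} gives r₂ω₂e^{iθ₂}+r₃ω₃e^{iθ₃}=r₄ω₄e^{iθ₄}.
Eliminating the other unknown: ω₄ = r₂ω₂ sin(θ₂−θ₃) / [r₄ sin(θ₄−θ₃)].
Numerator sine = +0.14090; denominator sine = -0.98096.
Result = 0.0604·25.87·(+0.14090) / (0.184·(-0.98096)) = -1.2196 rad/s; magnitude 1.2196 rad/s.

1.22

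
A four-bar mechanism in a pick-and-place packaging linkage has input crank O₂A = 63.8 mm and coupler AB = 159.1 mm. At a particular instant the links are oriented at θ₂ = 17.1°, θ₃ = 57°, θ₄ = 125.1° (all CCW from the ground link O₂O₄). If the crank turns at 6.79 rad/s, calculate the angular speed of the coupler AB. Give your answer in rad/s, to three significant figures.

ω₂ = 6.79 rad/s
Differentiating the loop-closure r₂e^{iθ₂}+r₃e^{iθ₃}=r₁+r₄e^{iθ₄} gives r₂ω₂e^{iθ₂}+r₃ω₃e^{iθ₃}=r₄ω₄e^{iθ₄}.
Eliminating the other unknown: ω₃ = r₂ω₂ sin(θ₄−θ₂) / [r₃ sin(θ₃−θ₄)].
Numerator sine = +0.95106; denominator sine = -0.92784.
Result = 0.0638·6.79·(+0.95106) / (0.1591·(-0.92784)) = -2.791 rad/s; magnitude 2.791 rad/s.

2.79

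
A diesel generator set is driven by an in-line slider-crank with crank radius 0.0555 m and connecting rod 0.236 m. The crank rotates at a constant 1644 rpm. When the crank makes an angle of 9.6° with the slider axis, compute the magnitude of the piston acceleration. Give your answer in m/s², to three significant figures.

1990

ω = 2π·1644/60 = 172.2 rad/s
x(θ) = r cosθ + √(L² − r² sin²θ); with ω constant, a = ω²·d²x/dθ².
d²x/dθ² = −r cosθ − r²(cos2θ)/√u − r⁴ sin²2θ/(4u^{3/2}),  u = L² − r² sin²θ = 0.0556103 m².
Substituting r = 0.0555 m, L = 0.236 m, θ = 9.6°: d²x/dθ² = -0.067078 m.
a = ω²·d²x/dθ² = (172.2)²·(-0.067078) = -1988.1 m/s²;  |a| = 1988.1 m/s².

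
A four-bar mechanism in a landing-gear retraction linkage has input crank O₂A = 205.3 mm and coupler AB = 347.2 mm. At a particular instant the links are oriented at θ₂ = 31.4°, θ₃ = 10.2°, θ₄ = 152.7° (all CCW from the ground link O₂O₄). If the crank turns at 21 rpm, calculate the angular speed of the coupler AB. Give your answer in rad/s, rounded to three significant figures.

1.83

ω₂ = 2.199 rad/s (from 21 rpm).
Differentiating the loop-closure r₂e^{iθ₂}+r₃e^{iθ₃}=r₁+r₄e^{iθ₄} gives r₂ω₂e^{iθ₂}+r₃ω₃e^{iθ₃}=r₄ω₄e^{iθ₄}.
Eliminating the other unknown: ω₃ = r₂ω₂ sin(θ₄−θ₂) / [r₃ sin(θ₃−θ₄)].
Numerator sine = +0.85446; denominator sine = -0.60876.
Result = 0.2053·2.199·(+0.85446) / (0.3472·(-0.60876)) = -1.8252 rad/s; magnitude 1.8252 rad/s.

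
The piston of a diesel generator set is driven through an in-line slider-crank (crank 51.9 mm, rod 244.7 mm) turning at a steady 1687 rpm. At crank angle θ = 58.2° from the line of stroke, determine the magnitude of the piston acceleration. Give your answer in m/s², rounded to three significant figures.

ω = 2π·1687/60 = 176.7 rad/s
x(θ) = r cosθ + √(L² − r² sin²θ); with ω constant, a = ω²·d²x/dθ².
d²x/dθ² = −r cosθ − r²(cos2θ)/√u − r⁴ sin²2θ/(4u^{3/2}),  u = L² − r² sin²θ = 0.0579324 m².
Substituting r = 0.0519 m, L = 0.2447 m, θ = 58.2°: d²x/dθ² = -0.022477 m.
a = ω²·d²x/dθ² = (176.7)²·(-0.022477) = -701.51 m/s²;  |a| = 701.51 m/s².

702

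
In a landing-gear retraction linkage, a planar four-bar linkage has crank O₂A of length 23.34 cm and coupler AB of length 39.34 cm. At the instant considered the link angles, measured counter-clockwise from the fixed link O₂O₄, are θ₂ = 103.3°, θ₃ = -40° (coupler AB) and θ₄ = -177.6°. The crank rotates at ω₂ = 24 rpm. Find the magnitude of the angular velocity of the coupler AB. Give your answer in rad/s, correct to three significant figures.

2.17

ω₂ = 2.513 rad/s (from 24 rpm).
Differentiating the loop-closure r₂e^{iθ₂}+r₃e^{iθ₃}=r₁+r₄e^{iθ₄} gives r₂ω₂e^{iθ₂}+r₃ω₃e^{iθ₃}=r₄ω₄e^{iθ₄}.
Eliminating the other unknown: ω₃ = r₂ω₂ sin(θ₄−θ₂) / [r₃ sin(θ₃−θ₄)].
Numerator sine = +0.98196; denominator sine = +0.67430.
Result = 0.2334·2.513·(+0.98196) / (0.3934·(+0.67430)) = +2.1714 rad/s; magnitude 2.1714 rad/s.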